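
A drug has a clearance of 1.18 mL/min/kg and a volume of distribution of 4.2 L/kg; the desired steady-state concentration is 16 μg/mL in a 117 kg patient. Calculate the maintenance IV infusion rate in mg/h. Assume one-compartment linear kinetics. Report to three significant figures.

CL = 1.18 mL/min/kg × 117 kg = 138.1 mL/min = 138.1 × 60/1000 = 8.286 L/h
Rate = CL × Css = 8.286 × 16 = 132.6 mg/h

133 mg/h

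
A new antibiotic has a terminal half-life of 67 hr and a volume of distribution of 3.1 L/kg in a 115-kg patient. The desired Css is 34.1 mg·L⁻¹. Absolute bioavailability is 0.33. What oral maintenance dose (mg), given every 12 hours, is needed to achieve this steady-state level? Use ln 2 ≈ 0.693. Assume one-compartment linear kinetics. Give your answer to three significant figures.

Vd = 3.1 L/kg × 115 kg = 356.5 L
CL = ln 2 · Vd / t½ = 0.693 × 356.5 / 67 = 3.687 L/h
D = CL × Css × τ / F = 3.687 × 34.1 × 12 / 0.33 = 4572 mg

4570 mg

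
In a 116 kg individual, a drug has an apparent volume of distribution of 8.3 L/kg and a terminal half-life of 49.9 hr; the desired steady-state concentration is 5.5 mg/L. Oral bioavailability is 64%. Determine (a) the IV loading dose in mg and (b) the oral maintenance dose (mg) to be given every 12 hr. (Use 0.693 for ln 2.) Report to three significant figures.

(a) 5300 mg; (b) 1380 mg

Total Vd = 8.3 × 116 = 962.8 L
LD = Vd × C = 962.8 × 5.5 = 5295 mg
CL = 0.693 × Vd / t½ = 0.693 × 962.8 / 49.9 = 13.37 L/h
D = CL × Css × τ / F = 13.37 × 5.5 × 12 / 0.64 = 1379 mg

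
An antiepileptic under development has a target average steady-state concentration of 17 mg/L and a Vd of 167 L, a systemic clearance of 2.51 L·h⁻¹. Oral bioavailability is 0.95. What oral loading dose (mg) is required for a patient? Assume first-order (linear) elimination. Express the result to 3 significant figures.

2990 mg

LD = Vd × C / F = 167.0 × 17.00 / 0.95 = 2988 mg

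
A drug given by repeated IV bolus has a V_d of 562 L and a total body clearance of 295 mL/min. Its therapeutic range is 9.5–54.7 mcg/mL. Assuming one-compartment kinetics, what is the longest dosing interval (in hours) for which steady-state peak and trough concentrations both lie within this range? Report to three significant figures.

55.6 h

CL = 295 mL/min = 295 × 0.06 = 17.70 L/h
k = CL / Vd = 17.70 / 562.0 = 0.03149 h⁻¹
Between IV bolus doses, concentration decays as C = C₀·e^(−kτ), so C_peak/C_trough = e^(kτ).
τ_max = ln(C_peak/C_trough) / k = ln(54.7/9.5) / 0.03149 = 1.751 / 0.03149 = 55.60 h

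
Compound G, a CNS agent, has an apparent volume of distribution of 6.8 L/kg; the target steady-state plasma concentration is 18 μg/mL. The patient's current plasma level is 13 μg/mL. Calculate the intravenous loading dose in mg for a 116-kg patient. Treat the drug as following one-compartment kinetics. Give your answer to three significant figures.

3940 mg

Total Vd = 6.8 × 116 = 788.8 L
The loading dose fills Vd to the target concentration.
Concentration deficit ΔC = 18 − 13 = 5.000 mg/L
LD = Vd × ΔC = 788.8 × 5.000 = 3944 mg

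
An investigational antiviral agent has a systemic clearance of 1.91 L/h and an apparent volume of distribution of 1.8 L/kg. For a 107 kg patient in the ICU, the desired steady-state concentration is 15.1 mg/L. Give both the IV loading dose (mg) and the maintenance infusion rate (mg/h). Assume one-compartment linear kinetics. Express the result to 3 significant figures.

(a) 2910 mg; (b) 28.8 mg/h

Vd(total) = 107 kg × 1.8 L/kg = 192.6 L
LD = Vd · C_target = 192.6 × 15.1 = 2908 mg
Maintenance infusion rate = CL × Css = 1.910 × 15.1 = 28.84 mg/h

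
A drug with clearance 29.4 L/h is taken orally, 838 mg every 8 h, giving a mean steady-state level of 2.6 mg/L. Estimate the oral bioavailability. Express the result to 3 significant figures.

F·D/τ = CL·Css at steady state → F = CL·Css·τ / D.
F = 29.4 × 2.6 × 8 / 838 = 0.730

0.730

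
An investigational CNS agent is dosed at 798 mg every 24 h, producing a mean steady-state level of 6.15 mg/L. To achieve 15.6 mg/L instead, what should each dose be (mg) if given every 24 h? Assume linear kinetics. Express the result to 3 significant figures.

2020 mg

For first-order elimination, Css ∝ F·D/(CL·τ); F and CL are unchanged, so Css ∝ D/τ.
D₂ = D₁ × (Css,target / Css,current) = 798 × 15.6/6.15 = 2024 mg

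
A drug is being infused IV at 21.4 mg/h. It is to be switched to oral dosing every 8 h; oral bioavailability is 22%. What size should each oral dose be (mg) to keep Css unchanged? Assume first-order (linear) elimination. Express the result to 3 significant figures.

778 mg

To maintain the same Css, the systemic dosing rate must be unchanged: F·D/τ = infusion rate.
D = rate × τ / F = 21.4 × 8 / 0.22 = 778.2 mg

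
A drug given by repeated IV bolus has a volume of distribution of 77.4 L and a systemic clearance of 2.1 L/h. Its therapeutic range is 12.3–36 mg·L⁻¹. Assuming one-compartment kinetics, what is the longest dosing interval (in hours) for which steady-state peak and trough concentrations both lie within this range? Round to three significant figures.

39.6 h

k = CL / Vd = 2.100 / 77.40 = 0.02713 h⁻¹
Between IV bolus doses, concentration decays as C = C₀·e^(−kτ), so C_peak/C_trough = e^(kτ).
τ_max = ln(C_peak/C_trough) / k = ln(36/12.3) / 0.02713 = 1.074 / 0.02713 = 39.59 h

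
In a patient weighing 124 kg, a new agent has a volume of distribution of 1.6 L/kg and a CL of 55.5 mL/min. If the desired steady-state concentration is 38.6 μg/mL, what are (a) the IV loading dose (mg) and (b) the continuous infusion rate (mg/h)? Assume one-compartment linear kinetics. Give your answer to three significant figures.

(a) 7660 mg; (b) 129 mg/h

Vd = 1.6 L/kg × 124 kg = 198.4 L
Loading dose = Vd × C = 198.4 × 38.6 = 7658 mg
Convert clearance: 55.5 mL/min × 60 min/h ÷ 1000 mL/L = 3.330 L/h
Maintenance: replace elimination → rate = CL × Css = 3.330 × 38.6 = 128.5 mg/h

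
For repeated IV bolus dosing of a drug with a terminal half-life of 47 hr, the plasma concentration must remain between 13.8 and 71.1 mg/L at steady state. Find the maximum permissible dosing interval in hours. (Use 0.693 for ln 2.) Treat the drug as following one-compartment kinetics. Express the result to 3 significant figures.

111 h

k = 0.693 / t½ = 0.693 / 47 = 0.01474 h⁻¹
Between IV bolus doses, concentration decays as C = C₀·e^(−kτ), so C_peak/C_trough = e^(kτ).
τ_max = ln(C_peak/C_trough) / k = ln(71.1/13.8) / 0.01474 = 1.639 / 0.01474 = 111.2 h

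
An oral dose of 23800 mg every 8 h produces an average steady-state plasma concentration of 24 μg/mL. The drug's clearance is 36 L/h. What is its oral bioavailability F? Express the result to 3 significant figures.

F·D/τ = CL·Css at steady state → F = CL·Css·τ / D.
F = 36 × 24 × 8 / 23800 = 0.290

0.290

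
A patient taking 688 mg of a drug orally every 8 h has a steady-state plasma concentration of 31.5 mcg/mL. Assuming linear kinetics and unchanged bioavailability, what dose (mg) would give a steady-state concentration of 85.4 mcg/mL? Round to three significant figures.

For first-order elimination, Css ∝ F·D/(CL·τ); F and CL are unchanged, so Css ∝ D/τ.
D₂ = D₁ × (Css,target / Css,current) = 688 × 85.4/31.5 = 1865 mg

1870 mg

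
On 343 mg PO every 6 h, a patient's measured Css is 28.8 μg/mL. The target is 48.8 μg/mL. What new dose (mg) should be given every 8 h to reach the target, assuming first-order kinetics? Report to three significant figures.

775 mg

For first-order elimination, Css ∝ F·D/(CL·τ); F and CL are unchanged, so Css ∝ D/τ.
D₂ = D₁ × (Css,target / Css,current) × (τ₂/τ₁) = 343 × (48.8/28.8) × (8/6) = 774.9 mg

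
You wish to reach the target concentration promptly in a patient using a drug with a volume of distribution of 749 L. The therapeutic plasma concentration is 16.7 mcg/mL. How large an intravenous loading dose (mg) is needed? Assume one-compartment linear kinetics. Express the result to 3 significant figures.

LD = Vd × C = 749.0 × 16.70 = 12510 mg

12500 mg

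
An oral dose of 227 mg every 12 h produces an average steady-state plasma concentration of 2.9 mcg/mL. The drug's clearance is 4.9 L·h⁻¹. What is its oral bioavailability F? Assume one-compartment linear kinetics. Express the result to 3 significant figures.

0.751

F·D/τ = CL·Css at steady state → F = CL·Css·τ / D.
F = 4.9 × 2.9 × 12 / 227 = 0.751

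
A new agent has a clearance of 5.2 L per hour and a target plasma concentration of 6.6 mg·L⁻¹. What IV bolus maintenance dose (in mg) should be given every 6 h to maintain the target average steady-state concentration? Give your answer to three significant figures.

206 mg

At steady state, dose per interval replaces the amount cleared in that interval: D/τ = CL·Css.
D = CL × Css × τ = 5.200 × 6.6 × 6 = 205.9 mg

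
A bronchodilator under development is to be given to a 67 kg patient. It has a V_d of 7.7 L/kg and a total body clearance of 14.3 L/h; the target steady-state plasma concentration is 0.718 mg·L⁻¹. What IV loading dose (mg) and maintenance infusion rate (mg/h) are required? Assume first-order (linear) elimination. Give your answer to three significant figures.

Vd(total) = 67 kg × 7.7 L/kg = 515.9 L
LD = Vd · C_target = 515.9 × 0.718 = 370.4 mg
Infusion rate = 14.30 L/h × 0.718 mg/L = 10.27 mg/h

(a) 370 mg; (b) 10.3 mg/h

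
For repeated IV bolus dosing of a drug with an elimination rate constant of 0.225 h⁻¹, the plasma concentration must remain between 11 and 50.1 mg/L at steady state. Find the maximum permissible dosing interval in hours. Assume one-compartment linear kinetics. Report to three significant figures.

Between IV bolus doses, concentration decays as C = C₀·e^(−kτ), so C_peak/C_trough = e^(kτ).
τ_max = ln(C_peak/C_trough) / k = ln(50.1/11) / 0.2250 = 1.516 / 0.2250 = 6.738 h

6.74 h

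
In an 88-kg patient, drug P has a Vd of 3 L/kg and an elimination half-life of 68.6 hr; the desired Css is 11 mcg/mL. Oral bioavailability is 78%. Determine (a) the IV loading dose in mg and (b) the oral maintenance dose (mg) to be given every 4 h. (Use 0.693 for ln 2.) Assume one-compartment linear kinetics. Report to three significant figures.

Vd(total) = 88 kg × 3 L/kg = 264.0 L
LD = Vd × C = 264.0 × 11 = 2904 mg
CL = 0.693 × Vd / t½ = 0.693 × 264.0 / 68.6 = 2.667 L/h
D = CL × Css × τ / F = 2.667 × 11 × 4 / 0.78 = 150.4 mg

(a) 2900 mg; (b) 150 mg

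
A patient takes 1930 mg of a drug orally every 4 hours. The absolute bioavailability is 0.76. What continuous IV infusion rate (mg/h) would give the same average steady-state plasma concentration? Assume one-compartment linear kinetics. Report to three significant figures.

367 mg/h

Equivalent systemic input: infusion rate = F·D/τ.
Rate = 0.76 × 1930 / 4 = 366.7 mg/h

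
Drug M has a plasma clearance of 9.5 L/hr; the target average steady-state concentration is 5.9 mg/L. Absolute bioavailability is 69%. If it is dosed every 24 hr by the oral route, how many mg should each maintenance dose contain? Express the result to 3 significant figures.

1950 mg

D = CL × Css × τ / F = 9.500 × 5.9 × 24 / 0.69 = 1950 mg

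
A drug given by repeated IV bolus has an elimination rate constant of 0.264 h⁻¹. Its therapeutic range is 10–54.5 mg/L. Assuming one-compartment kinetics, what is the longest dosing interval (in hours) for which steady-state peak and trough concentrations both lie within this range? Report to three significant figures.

6.42 h

Between IV bolus doses, concentration decays as C = C₀·e^(−kτ), so C_peak/C_trough = e^(kτ).
τ_max = ln(C_peak/C_trough) / k = ln(54.5/10) / 0.2640 = 1.696 / 0.2640 = 6.424 h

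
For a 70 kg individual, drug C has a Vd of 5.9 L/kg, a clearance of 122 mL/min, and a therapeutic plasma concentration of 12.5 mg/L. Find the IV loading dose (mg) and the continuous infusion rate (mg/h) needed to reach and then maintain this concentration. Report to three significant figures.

(a) 5160 mg; (b) 91.5 mg/h

Vd(total) = 70 kg × 5.9 L/kg = 413.0 L
Loading dose = Vd × C = 413.0 × 12.5 = 5163 mg
Convert clearance: 122 mL/min × 60 min/h ÷ 1000 mL/L = 7.320 L/h
Infusion rate = 7.320 L/h × 12.5 mg/L = 91.50 mg/h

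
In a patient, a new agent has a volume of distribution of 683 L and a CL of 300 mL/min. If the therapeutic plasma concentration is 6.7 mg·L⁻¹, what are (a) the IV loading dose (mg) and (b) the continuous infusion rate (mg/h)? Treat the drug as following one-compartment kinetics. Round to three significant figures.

LD = Vd · C_target = 683.0 × 6.7 = 4576 mg
Convert clearance: 300 mL/min × 60 min/h ÷ 1000 mL/L = 18.00 L/h
Infusion rate = 18.00 L/h × 6.7 mg/L = 120.6 mg/h

(a) 4580 mg; (b) 121 mg/h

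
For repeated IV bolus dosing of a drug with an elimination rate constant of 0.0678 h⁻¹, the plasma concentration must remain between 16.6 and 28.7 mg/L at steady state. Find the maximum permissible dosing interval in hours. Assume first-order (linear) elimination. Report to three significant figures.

8.08 h

Between IV bolus doses, concentration decays as C = C₀·e^(−kτ), so C_peak/C_trough = e^(kτ).
τ_max = ln(C_peak/C_trough) / k = ln(28.7/16.6) / 0.06780 = 0.5475 / 0.06780 = 8.075 h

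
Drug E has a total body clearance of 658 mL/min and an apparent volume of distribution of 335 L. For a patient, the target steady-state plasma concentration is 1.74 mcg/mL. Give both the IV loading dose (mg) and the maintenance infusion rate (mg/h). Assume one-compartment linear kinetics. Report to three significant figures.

(a) 583 mg; (b) 68.7 mg/h

LD = Vd · C_target = 335.0 × 1.74 = 582.9 mg
Convert clearance: 658 mL/min × 60 min/h ÷ 1000 mL/L = 39.48 L/h
Infusion rate = 39.48 L/h × 1.74 mg/L = 68.70 mg/h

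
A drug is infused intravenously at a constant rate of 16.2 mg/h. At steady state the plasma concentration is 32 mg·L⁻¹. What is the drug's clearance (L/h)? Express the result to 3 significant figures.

0.506 L/h

At steady state, infusion rate = CL × Css, so CL = rate / Css.
CL = 16.2 / 32 = 0.5063 L/h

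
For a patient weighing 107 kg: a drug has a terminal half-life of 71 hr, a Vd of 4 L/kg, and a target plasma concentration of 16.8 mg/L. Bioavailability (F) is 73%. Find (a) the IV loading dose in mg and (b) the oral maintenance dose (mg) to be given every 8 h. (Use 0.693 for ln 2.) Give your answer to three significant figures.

(a) 7190 mg; (b) 769 mg

Vd = 4 L/kg × 107 kg = 428.0 L
LD = Vd × C = 428.0 × 16.8 = 7190 mg
CL = 0.693 × Vd / t½ = 0.693 × 428.0 / 71 = 4.178 L/h
D = CL × Css × τ / F = 4.178 × 16.8 × 8 / 0.73 = 769.2 mg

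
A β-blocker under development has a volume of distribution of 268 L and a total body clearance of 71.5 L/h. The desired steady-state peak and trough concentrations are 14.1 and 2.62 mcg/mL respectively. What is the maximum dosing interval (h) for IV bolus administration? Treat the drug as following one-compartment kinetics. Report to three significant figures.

k = CL / Vd = 71.50 / 268.0 = 0.2668 h⁻¹
Between IV bolus doses, concentration decays as C = C₀·e^(−kτ), so C_peak/C_trough = e^(kτ).
τ_max = ln(C_peak/C_trough) / k = ln(14.1/2.62) / 0.2668 = 1.683 / 0.2668 = 6.308 h

6.31 h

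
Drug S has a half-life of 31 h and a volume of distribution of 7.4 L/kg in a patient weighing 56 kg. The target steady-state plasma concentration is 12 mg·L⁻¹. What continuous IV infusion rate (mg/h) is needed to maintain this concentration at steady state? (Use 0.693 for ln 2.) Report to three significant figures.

111 mg/h

Total Vd = 7.4 × 56 = 414.4 L
CL = 0.693 × Vd / t½ = 0.693 × 414.4 / 31 = 9.264 L/h
Infusion rate = CL × Css = 9.264 × 12 = 111.2 mg/h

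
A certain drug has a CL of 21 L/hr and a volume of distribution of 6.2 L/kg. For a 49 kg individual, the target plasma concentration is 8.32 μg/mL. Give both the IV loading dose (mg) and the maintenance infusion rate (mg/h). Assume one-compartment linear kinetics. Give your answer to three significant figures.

(a) 2530 mg; (b) 175 mg/h

Total Vd = 6.2 × 49 = 303.8 L
Loading: fill Vd to C_target → 303.8 L × 8.32 mg/L = 2528 mg
Maintenance: replace elimination → rate = CL × Css = 21.00 × 8.32 = 174.7 mg/h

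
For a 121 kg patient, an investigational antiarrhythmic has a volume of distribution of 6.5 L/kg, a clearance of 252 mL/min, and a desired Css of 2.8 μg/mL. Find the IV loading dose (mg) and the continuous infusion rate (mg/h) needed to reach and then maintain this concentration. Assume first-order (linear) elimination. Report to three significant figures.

(a) 2200 mg; (b) 42.3 mg/h

Vd(total) = 121 kg × 6.5 L/kg = 786.5 L
Loading: fill Vd to C_target → 786.5 L × 2.8 mg/L = 2202 mg
Convert clearance: 252 mL/min × 60 min/h ÷ 1000 mL/L = 15.12 L/h
Maintenance infusion rate = CL × Css = 15.12 × 2.8 = 42.34 mg/h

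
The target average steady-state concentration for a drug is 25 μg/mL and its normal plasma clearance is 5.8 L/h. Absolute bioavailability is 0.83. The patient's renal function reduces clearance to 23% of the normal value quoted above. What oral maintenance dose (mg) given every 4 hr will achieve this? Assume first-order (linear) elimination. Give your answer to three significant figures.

161 mg

Patient clearance = 0.23 × 5.800 = 1.334 L/h
D = CL × Css × τ / F = 1.334 × 25 × 4 / 0.83 = 160.7 mg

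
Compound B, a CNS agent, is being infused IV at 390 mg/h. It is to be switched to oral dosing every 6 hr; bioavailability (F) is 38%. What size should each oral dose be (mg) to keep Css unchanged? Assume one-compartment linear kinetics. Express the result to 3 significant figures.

6160 mg

To maintain the same Css, the systemic dosing rate must be unchanged: F·D/τ = infusion rate.
D = rate × τ / F = 390 × 6 / 0.38 = 6158 mg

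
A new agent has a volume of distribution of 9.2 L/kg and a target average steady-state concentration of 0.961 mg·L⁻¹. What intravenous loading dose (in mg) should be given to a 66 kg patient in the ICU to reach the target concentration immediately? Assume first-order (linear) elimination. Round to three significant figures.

Vd(total) = 66 kg × 9.2 L/kg = 607.2 L
LD = Vd × C = 607.2 × 0.9610 = 583.5 mg

584 mg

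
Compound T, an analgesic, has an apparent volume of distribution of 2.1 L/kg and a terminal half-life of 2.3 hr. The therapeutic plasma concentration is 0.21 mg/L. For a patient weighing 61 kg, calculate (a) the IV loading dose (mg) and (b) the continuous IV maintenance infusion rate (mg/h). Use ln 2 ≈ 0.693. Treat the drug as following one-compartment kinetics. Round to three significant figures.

(a) 26.9 mg; (b) 8.11 mg/h

Vd = 2.1 L/kg × 61 kg = 128.1 L
LD = Vd × C = 128.1 × 0.21 = 26.90 mg
CL = 0.693 × Vd / t½ = 0.693 × 128.1 / 2.3 = 38.60 L/h
Infusion rate = CL × Css = 38.60 × 0.21 = 8.106 mg/h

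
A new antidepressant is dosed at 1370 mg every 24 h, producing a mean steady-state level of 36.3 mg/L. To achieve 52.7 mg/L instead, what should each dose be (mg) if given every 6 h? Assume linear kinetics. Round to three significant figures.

For first-order elimination, Css ∝ F·D/(CL·τ); F and CL are unchanged, so Css ∝ D/τ.
D₂ = D₁ × (Css,target / Css,current) × (τ₂/τ₁) = 1370 × (52.7/36.3) × (6/24) = 497.2 mg

497 mg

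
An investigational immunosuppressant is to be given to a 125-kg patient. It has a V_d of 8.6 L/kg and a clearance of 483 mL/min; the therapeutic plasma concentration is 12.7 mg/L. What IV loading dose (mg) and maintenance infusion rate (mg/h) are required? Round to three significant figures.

Vd = 8.6 L/kg × 125 kg = 1075 L
Loading: fill Vd to C_target → 1075 L × 12.7 mg/L = 13650 mg
Convert clearance: 483 mL/min × 60 min/h ÷ 1000 mL/L = 28.98 L/h
Maintenance: replace elimination → rate = CL × Css = 28.98 × 12.7 = 368.0 mg/h

(a) 13700 mg; (b) 368 mg/h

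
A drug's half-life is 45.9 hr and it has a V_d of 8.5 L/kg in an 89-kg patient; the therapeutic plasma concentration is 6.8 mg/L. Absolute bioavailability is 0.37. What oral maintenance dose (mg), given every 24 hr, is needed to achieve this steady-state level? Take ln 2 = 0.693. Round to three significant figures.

Vd = 8.5 L/kg × 89 kg = 756.5 L
CL = ln 2 · Vd / t½ = 0.693 × 756.5 / 45.9 = 11.42 L/h
D = CL × Css × τ / F = 11.42 × 6.8 × 24 / 0.37 = 5037 mg

5040 mg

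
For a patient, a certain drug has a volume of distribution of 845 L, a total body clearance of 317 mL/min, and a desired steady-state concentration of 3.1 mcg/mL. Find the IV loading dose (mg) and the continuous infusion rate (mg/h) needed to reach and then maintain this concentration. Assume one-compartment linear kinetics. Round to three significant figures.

(a) 2620 mg; (b) 59.0 mg/h

Loading dose = Vd × C = 845.0 × 3.1 = 2620 mg
CL = 317 mL/min = 317 × 0.06 = 19.02 L/h
Maintenance infusion rate = CL × Css = 19.02 × 3.1 = 58.96 mg/h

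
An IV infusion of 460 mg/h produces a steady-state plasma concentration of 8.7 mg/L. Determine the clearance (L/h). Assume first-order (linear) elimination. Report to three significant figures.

At steady state, infusion rate = CL × Css, so CL = rate / Css.
CL = 460 / 8.7 = 52.87 L/h

52.9 L/h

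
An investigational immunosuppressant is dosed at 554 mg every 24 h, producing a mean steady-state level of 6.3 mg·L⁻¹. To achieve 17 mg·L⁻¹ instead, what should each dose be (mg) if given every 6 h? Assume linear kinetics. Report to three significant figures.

For first-order elimination, Css ∝ F·D/(CL·τ); F and CL are unchanged, so Css ∝ D/τ.
D₂ = D₁ × (Css,target / Css,current) × (τ₂/τ₁) = 554 × (17/6.3) × (6/24) = 373.7 mg

374 mg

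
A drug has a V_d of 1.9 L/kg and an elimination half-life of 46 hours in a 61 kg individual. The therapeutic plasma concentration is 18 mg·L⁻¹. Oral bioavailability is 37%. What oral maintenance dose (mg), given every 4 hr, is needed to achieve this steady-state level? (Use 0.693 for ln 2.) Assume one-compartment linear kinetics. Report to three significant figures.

Total Vd = 1.9 × 61 = 115.9 L
CL = 0.693 × Vd / t½ = 0.693 × 115.9 / 46 = 1.746 L/h
D = CL × Css × τ / F = 1.746 × 18 × 4 / 0.37 = 339.8 mg

340 mg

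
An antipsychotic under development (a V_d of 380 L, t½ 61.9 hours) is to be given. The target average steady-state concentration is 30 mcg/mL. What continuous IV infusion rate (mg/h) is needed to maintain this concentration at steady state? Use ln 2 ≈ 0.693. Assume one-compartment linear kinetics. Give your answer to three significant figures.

CL = ln 2 · Vd / t½ = 0.693 × 380.0 / 61.9 = 4.254 L/h
Infusion rate = CL × Css = 4.254 × 30 = 127.6 mg/h

128 mg/h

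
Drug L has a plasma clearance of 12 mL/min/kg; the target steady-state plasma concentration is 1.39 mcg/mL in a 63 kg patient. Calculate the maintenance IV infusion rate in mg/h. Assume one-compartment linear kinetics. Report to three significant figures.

CL = 12 mL/min/kg × 63 kg = 756.0 mL/min = 756.0 × 60/1000 = 45.36 L/h
R₀ = 45.36 × 1.39 = 63.05 mg/h

63.1 mg/h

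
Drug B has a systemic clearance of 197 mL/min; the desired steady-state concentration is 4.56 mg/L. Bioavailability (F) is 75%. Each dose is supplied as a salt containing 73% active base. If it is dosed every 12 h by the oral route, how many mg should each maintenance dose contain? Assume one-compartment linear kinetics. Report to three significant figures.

CL = 197 mL/min × 60/1000 = 11.82 L/h
D = CL × Css × τ / F / S = 11.82 × 4.56 × 12 / 0.75 / 0.73 = 1181 mg

1180 mg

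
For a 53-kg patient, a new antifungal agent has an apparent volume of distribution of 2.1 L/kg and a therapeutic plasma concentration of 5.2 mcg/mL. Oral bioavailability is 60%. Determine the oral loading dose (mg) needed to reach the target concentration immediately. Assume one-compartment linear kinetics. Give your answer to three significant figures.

Vd(total) = 53 kg × 2.1 L/kg = 111.3 L
The loading dose fills Vd to the target concentration.
LD = Vd × C / F = 111.3 × 5.200 / 0.6 = 964.6 mg

965 mg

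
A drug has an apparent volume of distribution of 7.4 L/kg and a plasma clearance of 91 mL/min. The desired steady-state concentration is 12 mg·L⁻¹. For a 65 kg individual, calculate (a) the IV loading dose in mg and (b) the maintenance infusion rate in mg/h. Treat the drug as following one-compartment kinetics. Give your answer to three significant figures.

(a) 5770 mg; (b) 65.5 mg/h

Total Vd = 7.4 × 65 = 481.0 L
LD = Vd · C_target = 481.0 × 12 = 5772 mg
CL = 91 mL/min × 60/1000 = 5.460 L/h
Maintenance: replace elimination → rate = CL × Css = 5.460 × 12 = 65.52 mg/h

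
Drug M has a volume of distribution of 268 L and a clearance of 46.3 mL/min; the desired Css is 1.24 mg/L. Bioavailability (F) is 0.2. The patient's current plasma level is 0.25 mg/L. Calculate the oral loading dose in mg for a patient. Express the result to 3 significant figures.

1330 mg

The loading dose fills Vd to the target concentration; clearance is irrelevant here.
Concentration deficit ΔC = 1.24 − 0.25 = 0.9900 mg/L
LD = Vd × ΔC / F = 268.0 × 0.9900 / 0.2 = 1327 mg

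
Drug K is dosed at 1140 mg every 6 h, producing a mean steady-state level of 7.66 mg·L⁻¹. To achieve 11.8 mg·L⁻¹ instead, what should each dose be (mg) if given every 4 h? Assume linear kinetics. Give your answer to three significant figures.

1170 mg

For first-order elimination, Css ∝ F·D/(CL·τ); F and CL are unchanged, so Css ∝ D/τ.
D₂ = D₁ × (Css,target / Css,current) × (τ₂/τ₁) = 1140 × (11.8/7.66) × (4/6) = 1171 mg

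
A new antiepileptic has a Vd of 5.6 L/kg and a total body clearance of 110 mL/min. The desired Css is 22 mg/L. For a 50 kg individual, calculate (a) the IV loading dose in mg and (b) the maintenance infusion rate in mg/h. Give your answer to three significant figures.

Vd = 5.6 L/kg × 50 kg = 280.0 L
Loading dose = Vd × C = 280.0 × 22 = 6160 mg
Convert clearance: 110 mL/min × 60 min/h ÷ 1000 mL/L = 6.600 L/h
Infusion rate = 6.600 L/h × 22 mg/L = 145.2 mg/h

(a) 6160 mg; (b) 145 mg/h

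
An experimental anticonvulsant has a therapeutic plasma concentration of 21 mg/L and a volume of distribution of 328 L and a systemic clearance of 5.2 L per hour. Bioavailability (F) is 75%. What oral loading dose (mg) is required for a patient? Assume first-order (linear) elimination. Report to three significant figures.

9180 mg

LD = Vd × C / F = 328.0 × 21.00 / 0.75 = 9184 mg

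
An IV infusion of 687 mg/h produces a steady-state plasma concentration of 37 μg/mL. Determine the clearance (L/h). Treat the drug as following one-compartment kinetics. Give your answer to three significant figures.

At steady state, infusion rate = CL × Css, so CL = rate / Css.
CL = 687 / 37 = 18.57 L/h

18.6 L/h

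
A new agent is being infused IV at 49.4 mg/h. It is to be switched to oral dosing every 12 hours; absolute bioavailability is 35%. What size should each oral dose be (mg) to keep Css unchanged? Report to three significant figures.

To maintain the same Css, the systemic dosing rate must be unchanged: F·D/τ = infusion rate.
D = rate × τ / F = 49.4 × 12 / 0.35 = 1694 mg

1690 mg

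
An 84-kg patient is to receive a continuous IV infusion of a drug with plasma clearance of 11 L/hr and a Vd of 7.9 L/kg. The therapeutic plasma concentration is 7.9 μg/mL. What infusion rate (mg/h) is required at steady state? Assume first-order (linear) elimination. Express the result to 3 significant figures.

86.9 mg/h

Rate = CL × Css = 11.00 × 7.9 = 86.90 mg/h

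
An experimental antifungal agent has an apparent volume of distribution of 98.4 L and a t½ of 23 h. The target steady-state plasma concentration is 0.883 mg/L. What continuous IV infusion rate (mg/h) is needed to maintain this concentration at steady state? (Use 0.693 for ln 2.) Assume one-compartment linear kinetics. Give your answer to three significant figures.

2.62 mg/h

CL = ln 2 · Vd / t½ = 0.693 × 98.40 / 23 = 2.965 L/h
Infusion rate = CL × Css = 2.965 × 0.883 = 2.618 mg/h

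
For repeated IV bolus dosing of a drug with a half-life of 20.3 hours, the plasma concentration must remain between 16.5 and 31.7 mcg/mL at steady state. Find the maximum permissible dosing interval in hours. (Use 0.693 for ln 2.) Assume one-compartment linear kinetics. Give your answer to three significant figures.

k = 0.693 / t½ = 0.693 / 20.3 = 0.03414 h⁻¹
Between IV bolus doses, concentration decays as C = C₀·e^(−kτ), so C_peak/C_trough = e^(kτ).
τ_max = ln(C_peak/C_trough) / k = ln(31.7/16.5) / 0.03414 = 0.6530 / 0.03414 = 19.13 h

19.1 h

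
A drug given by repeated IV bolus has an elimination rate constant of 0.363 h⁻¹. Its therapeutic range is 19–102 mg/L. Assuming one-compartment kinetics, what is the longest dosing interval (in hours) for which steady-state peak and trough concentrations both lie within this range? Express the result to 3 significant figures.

4.63 h

Between IV bolus doses, concentration decays as C = C₀·e^(−kτ), so C_peak/C_trough = e^(kτ).
τ_max = ln(C_peak/C_trough) / k = ln(102/19) / 0.3630 = 1.681 / 0.3630 = 4.631 h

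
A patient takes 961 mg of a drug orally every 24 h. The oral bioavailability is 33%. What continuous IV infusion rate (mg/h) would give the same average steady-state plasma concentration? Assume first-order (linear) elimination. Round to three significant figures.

13.2 mg/h

Equivalent systemic input: infusion rate = F·D/τ.
Rate = 0.33 × 961 / 24 = 13.21 mg/h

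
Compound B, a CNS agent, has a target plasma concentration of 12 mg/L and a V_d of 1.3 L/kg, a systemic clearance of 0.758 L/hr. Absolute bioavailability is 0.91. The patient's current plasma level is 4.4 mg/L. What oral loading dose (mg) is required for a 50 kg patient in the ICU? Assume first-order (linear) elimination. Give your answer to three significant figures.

543 mg

Vd(total) = 50 kg × 1.3 L/kg = 65.00 L
Concentration deficit ΔC = 12 − 4.4 = 7.600 mg/L
LD = Vd × ΔC / F = 65.00 × 7.600 / 0.91 = 542.9 mg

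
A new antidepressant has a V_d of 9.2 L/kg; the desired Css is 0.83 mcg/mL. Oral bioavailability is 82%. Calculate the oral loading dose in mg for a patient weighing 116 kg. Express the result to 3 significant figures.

1080 mg

Total Vd = 9.2 × 116 = 1067 L
The loading dose fills Vd to the target concentration.
LD = Vd × C / F = 1067 × 0.8300 / 0.82 = 1080 mg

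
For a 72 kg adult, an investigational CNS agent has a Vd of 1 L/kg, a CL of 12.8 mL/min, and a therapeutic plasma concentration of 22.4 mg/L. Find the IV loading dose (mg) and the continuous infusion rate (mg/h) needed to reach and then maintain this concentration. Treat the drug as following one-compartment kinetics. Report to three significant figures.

Vd(total) = 72 kg × 1 L/kg = 72.00 L
Loading dose = Vd × C = 72.00 × 22.4 = 1613 mg
Convert clearance: 12.8 mL/min × 60 min/h ÷ 1000 mL/L = 0.7680 L/h
Maintenance infusion rate = CL × Css = 0.7680 × 22.4 = 17.20 mg/h

(a) 1610 mg; (b) 17.2 mg/h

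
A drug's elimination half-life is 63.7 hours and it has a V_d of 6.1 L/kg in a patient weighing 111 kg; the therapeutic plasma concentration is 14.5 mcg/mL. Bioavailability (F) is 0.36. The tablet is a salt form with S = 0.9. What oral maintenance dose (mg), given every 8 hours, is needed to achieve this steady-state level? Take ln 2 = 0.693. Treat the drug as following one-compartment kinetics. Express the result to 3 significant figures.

Total Vd = 6.1 × 111 = 677.1 L
k = 0.693/63.7 = 0.01088 h⁻¹, so CL = k·Vd = 0.01088 × 677.1 = 7.367 L/h
D = CL × Css × τ / F / S = 7.367 × 14.5 × 8 / 0.36 / 0.9 = 2638 mg

2640 mg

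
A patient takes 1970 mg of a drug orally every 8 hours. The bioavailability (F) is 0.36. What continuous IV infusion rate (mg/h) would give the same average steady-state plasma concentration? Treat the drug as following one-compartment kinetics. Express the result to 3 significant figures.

88.7 mg/h

Equivalent systemic input: infusion rate = F·D/τ.
Rate = 0.36 × 1970 / 8 = 88.65 mg/h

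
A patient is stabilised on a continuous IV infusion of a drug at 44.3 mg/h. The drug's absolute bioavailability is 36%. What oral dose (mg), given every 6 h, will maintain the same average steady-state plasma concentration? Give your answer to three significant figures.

738 mg

To maintain the same Css, the systemic dosing rate must be unchanged: F·D/τ = infusion rate.
D = rate × τ / F = 44.3 × 6 / 0.36 = 738.3 mg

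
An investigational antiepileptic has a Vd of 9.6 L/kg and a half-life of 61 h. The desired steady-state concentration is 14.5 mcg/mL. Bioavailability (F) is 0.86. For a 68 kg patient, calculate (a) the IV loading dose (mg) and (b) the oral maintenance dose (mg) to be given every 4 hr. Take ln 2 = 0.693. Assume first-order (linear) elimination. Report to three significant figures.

(a) 9470 mg; (b) 500 mg

Total Vd = 9.6 × 68 = 652.8 L
LD = Vd × C = 652.8 × 14.5 = 9466 mg
CL = 0.693 × Vd / t½ = 0.693 × 652.8 / 61 = 7.416 L/h
D = CL × Css × τ / F = 7.416 × 14.5 × 4 / 0.86 = 500.1 mg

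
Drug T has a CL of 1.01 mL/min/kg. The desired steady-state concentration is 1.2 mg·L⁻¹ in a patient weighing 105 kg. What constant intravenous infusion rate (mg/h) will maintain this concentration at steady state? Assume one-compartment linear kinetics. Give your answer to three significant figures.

CL = 1.01 mL/min/kg × 105 kg = 106.1 mL/min = 106.1 × 60/1000 = 6.366 L/h
Infusion rate = CL · Css = 6.366 L/h × 1.2 mg/L = 7.639 mg/h

7.64 mg/h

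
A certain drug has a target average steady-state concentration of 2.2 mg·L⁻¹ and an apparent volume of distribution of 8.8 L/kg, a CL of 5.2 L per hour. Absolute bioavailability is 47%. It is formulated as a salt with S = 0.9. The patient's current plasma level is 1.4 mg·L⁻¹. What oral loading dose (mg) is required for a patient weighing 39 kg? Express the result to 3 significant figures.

Vd = 8.8 L/kg × 39 kg = 343.2 L
Concentration deficit ΔC = 2.2 − 1.4 = 0.8000 mg/L
LD = Vd × ΔC / F / S = 343.2 × 0.8000 / 0.47 / 0.9 = 649.1 mg

649 mg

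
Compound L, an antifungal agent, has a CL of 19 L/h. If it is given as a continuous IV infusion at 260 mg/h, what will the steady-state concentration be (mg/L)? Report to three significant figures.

Css = rate / CL = 260 / 19.00 = 13.68 mg/L

13.7 mg/L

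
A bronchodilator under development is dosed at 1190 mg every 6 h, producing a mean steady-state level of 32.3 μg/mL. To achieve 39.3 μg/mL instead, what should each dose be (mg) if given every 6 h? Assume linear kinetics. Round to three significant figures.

With linear kinetics, Css is proportional to dose rate (D/τ) at fixed clearance.
D₂ = D₁ × (Css,target / Css,current) = 1190 × 39.3/32.3 = 1448 mg

1450 mg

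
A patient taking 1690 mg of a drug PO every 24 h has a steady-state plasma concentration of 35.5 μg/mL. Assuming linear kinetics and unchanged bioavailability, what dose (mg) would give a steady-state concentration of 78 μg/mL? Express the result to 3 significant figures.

3710 mg

For first-order elimination, Css ∝ F·D/(CL·τ); F and CL are unchanged, so Css ∝ D/τ.
D₂ = D₁ × (Css,target / Css,current) = 1690 × 78/35.5 = 3713 mg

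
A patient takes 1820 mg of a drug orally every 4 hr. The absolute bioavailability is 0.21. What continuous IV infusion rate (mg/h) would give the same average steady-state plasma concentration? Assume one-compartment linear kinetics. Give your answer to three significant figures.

Equivalent systemic input: infusion rate = F·D/τ.
Rate = 0.21 × 1820 / 4 = 95.55 mg/h

95.6 mg/h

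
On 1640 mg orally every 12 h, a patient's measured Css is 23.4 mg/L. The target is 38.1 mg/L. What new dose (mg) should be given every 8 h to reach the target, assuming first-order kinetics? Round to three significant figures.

For first-order elimination, Css ∝ F·D/(CL·τ); F and CL are unchanged, so Css ∝ D/τ.
D₂ = D₁ × (Css,target / Css,current) × (τ₂/τ₁) = 1640 × (38.1/23.4) × (8/12) = 1780 mg

1780 mg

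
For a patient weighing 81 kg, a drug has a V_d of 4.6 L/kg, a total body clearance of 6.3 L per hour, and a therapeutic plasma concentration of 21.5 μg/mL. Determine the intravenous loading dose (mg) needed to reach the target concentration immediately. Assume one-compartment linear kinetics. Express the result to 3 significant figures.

Vd = 4.6 L/kg × 81 kg = 372.6 L
LD = Vd × C = 372.6 × 21.50 = 8011 mg

8010 mg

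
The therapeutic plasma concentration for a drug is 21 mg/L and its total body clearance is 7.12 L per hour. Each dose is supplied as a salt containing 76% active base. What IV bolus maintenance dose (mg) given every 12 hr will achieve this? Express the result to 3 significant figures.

2360 mg

D = CL × Css × τ / S = 7.120 × 21 × 12 / 0.76 = 2361 mg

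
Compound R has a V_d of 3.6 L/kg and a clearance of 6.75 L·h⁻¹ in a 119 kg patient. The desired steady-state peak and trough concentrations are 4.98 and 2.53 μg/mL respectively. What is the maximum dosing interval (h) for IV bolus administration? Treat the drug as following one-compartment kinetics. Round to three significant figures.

Total Vd = 3.6 × 119 = 428.4 L
k = CL / Vd = 6.750 / 428.4 = 0.01576 h⁻¹
Between IV bolus doses, concentration decays as C = C₀·e^(−kτ), so C_peak/C_trough = e^(kτ).
τ_max = ln(C_peak/C_trough) / k = ln(4.98/2.53) / 0.01576 = 0.6772 / 0.01576 = 42.97 h

43.0 h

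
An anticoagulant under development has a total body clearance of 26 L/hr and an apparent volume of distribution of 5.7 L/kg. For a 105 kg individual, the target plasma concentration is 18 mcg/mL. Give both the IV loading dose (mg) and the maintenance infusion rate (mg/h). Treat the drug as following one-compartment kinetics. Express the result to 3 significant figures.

Total Vd = 5.7 × 105 = 598.5 L
LD = Vd · C_target = 598.5 × 18 = 10770 mg
Infusion rate = 26.00 L/h × 18 mg/L = 468.0 mg/h

(a) 10800 mg; (b) 468 mg/h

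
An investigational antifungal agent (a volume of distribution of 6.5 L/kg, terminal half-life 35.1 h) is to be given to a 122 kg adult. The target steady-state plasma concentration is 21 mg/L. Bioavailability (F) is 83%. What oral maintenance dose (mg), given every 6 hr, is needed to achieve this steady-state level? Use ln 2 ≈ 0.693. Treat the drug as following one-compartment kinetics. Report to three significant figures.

2380 mg

Total Vd = 6.5 × 122 = 793.0 L
k = 0.693/35.1 = 0.01974 h⁻¹, so CL = k·Vd = 0.01974 × 793.0 = 15.65 L/h
D = CL × Css × τ / F = 15.65 × 21 × 6 / 0.83 = 2376 mg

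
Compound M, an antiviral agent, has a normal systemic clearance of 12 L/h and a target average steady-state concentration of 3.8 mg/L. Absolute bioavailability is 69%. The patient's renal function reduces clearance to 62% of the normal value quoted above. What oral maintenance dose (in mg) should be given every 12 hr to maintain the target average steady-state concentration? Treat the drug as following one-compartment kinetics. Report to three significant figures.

Patient clearance = 0.62 × 12.00 = 7.440 L/h
D = CL × Css × τ / F = 7.440 × 3.8 × 12 / 0.69 = 491.7 mg

492 mg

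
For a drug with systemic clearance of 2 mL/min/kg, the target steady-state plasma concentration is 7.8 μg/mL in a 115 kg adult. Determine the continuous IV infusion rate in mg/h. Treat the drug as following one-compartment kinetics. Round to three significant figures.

108 mg/h

CL = 2 mL/min/kg × 115 kg = 230.0 mL/min = 230.0 × 60/1000 = 13.80 L/h
Rate = CL × Css = 13.80 × 7.8 = 107.6 mg/h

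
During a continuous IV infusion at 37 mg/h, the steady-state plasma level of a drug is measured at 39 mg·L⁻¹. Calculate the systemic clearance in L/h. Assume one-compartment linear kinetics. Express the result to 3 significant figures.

At steady state, infusion rate = CL × Css, so CL = rate / Css.
CL = 37 / 39 = 0.9487 L/h

0.949 L/h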